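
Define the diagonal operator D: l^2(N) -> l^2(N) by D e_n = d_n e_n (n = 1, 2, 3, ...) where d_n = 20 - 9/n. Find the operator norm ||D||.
||D|| = 20

For a diagonal operator on l^2 with entries d_n, ||D|| = sup_n |d_n|. Here d_1 = 11, d_2 = 31/2, ..., and d_n = 20 - 9/n increases monotonically toward 20. All terms lie in [11, 20), so |d_n| = d_n and the supremum is the limit 20, which is not attained by any individual d_n. Hence ||D|| = 20.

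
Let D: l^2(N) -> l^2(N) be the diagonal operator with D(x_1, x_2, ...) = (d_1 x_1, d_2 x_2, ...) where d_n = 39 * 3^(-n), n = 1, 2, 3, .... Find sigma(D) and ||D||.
sigma(D) = {39 * 3^(-n) : n ≥ 1} ∪ {0}; ||D|| = 13

A bounded diagonal operator on l^2 with diagonal entries d_n has spectrum equal to the closure of {d_n : n ≥ 1}: every d_n is an eigenvalue (with eigenvector e_n), so {d_n} ⊂ sigma(D); the spectrum is closed, so its closure is too; and for lambda not in the closure, (D - lambda I) has bounded inverse (the diagonal entries 1/(d_n - lambda) are bounded). For our sequence d_n = 39 * 3^(-n), n = 1, 2, 3, ...:
  - {d_n} = {39 * 3^(-n) : n ≥ 1}; the only limit point is 0
  - closure = {39 * 3^(-n) : n ≥ 1} ∪ {0}
For the norm: a diagonal operator has ||D|| = sup_n |d_n|. Here d_n = 39 * 3^(-n) is positive and decreasing, so sup_n |d_n| = d_1 = 39/3 = 13. So ||D|| = 13.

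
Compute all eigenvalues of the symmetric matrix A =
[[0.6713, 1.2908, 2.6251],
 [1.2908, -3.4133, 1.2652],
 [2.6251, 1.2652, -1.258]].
sigma(A) ≈ {-4, -3, 3}

A is real symmetric, so its spectrum consists of real eigenvalues. Expanding the characteristic polynomial of the displayed matrix gives
  det(λ I - A) = p(λ) = λ^3 + (4)λ^2 + (-9)λ + (-36).
Solving p(λ) = 0 yields eigenvalues ≈ -4, -3, 3. (A is shown rounded to 4 decimals, so these recover the underlying integer eigenvalues to within that precision.)
Verification: the trace of A = -4 equals the sum of eigenvalues -4, and det(A) ≈ 35.9998 matches the eigenvalue product 36.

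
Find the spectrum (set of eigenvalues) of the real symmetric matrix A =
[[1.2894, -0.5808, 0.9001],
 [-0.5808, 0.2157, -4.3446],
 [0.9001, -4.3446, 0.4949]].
sigma(A) ≈ {-4, 1, 5}

A is real symmetric, so its spectrum consists of real eigenvalues. Expanding the characteristic polynomial of the displayed matrix gives
  det(λ I - A) = p(λ) = λ^3 + (-2)λ^2 + (-19)λ + (20).
Solving p(λ) = 0 yields eigenvalues ≈ -4, 1, 5. (A is shown rounded to 4 decimals, so these recover the underlying integer eigenvalues to within that precision.)
Verification: the trace of A = 2 equals the sum of eigenvalues 2, and det(A) ≈ -19.9997 matches the eigenvalue product -20.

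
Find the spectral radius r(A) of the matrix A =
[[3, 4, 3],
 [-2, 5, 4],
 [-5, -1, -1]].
r(A) ≈ 6.0017

The eigenvalues of A are the roots of its characteristic polynomial. With M = A (coefficients from the trace, the sum of principal 2x2 minors, and det A):
  p(λ) = det(λ I - M) = λ^3 - 7λ^2 + 34λ + 10.
No integer candidate from the rational root theorem (±divisors of 10) is a root, so the roots are irrational. The cubic discriminant is Δ = -132392 < 0, so there is one real root and a complex-conjugate pair. p(-1) = -32 and p(0) = 10 have opposite signs, so a root lies in (-1, 0); Newton's method refines it to λ ≈ -0.2776. Dividing out (λ - (-0.2776)) leaves approximately λ^2 - 7.2776λ + 36.0204. For λ^2 - 7.2776λ + 36.0204 the discriminant is -91.1179. It is negative, so the remaining roots are the complex-conjugate pair λ ≈ 3.6388 ± 4.7728i. Their product equals the constant term, so |λ|^2 ≈ 36.0204 and |λ| ≈ 6.0017.
Thus the eigenvalues (to 4 decimals) are -0.2776 (modulus 0.2776); 3.6388 ± 4.7728i (modulus 6.0017). The spectral radius is the largest modulus: r(A) ≈ 6.0017. (Cross-check: r(A) ≤ ||A||_2 ≈ 8.4001; equality holds whenever A is normal, though it can also hold for some non-normal A.)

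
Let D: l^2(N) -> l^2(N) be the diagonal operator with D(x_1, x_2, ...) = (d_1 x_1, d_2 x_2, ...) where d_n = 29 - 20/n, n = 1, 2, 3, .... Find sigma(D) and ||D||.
sigma(D) = {29 - 20/n : n ≥ 1} ∪ {29}; ||D|| = 29

A bounded diagonal operator on l^2 with diagonal entries d_n has spectrum equal to the closure of {d_n : n ≥ 1}: every d_n is an eigenvalue (with eigenvector e_n), so {d_n} ⊂ sigma(D); the spectrum is closed, so its closure is too; and for lambda not in the closure, (D - lambda I) has bounded inverse (the diagonal entries 1/(d_n - lambda) are bounded). For our sequence d_n = 29 - 20/n, n = 1, 2, 3, ...:
  - {d_n} = {29 - 20/n : n ≥ 1}; the only limit point is 29
  - closure = {29 - 20/n : n ≥ 1} ∪ {29}
For the norm: a diagonal operator has ||D|| = sup_n |d_n|. Here d_n = 29 - 20/n increases monotonically from d_1 = 9 toward 29, with all terms in [9, 29); so sup_n |d_n| = 29 (the supremum is the limit, not attained). So ||D|| = 29.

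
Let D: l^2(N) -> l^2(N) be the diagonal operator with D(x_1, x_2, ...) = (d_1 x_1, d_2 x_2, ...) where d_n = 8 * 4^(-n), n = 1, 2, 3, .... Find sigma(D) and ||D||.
sigma(D) = {8 * 4^(-n) : n ≥ 1} ∪ {0}; ||D|| = 2

A bounded diagonal operator on l^2 with diagonal entries d_n has spectrum equal to the closure of {d_n : n ≥ 1}: every d_n is an eigenvalue (with eigenvector e_n), so {d_n} ⊂ sigma(D); the spectrum is closed, so its closure is too; and for lambda not in the closure, (D - lambda I) has bounded inverse (the diagonal entries 1/(d_n - lambda) are bounded). For our sequence d_n = 8 * 4^(-n), n = 1, 2, 3, ...:
  - {d_n} = {8 * 4^(-n) : n ≥ 1}; the only limit point is 0
  - closure = {8 * 4^(-n) : n ≥ 1} ∪ {0}
For the norm: a diagonal operator has ||D|| = sup_n |d_n|. Here d_n = 8 * 4^(-n) is positive and decreasing, so sup_n |d_n| = d_1 = 8/4 = 2. So ||D|| = 2.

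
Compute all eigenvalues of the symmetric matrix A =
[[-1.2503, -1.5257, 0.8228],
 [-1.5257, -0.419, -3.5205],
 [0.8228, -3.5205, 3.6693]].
sigma(A) ≈ {-3, -1, 6}

A is real symmetric, so its spectrum consists of real eigenvalues. Expanding the characteristic polynomial of the displayed matrix gives
  det(λ I - A) = p(λ) = λ^3 + (-2)λ^2 + (-21)λ + (-18).
Solving p(λ) = 0 yields eigenvalues ≈ -3, -1, 6. (A is shown rounded to 4 decimals, so these recover the underlying integer eigenvalues to within that precision.)
Verification: the trace of A = 2 equals the sum of eigenvalues 2, and det(A) ≈ 17.9997 matches the eigenvalue product 18.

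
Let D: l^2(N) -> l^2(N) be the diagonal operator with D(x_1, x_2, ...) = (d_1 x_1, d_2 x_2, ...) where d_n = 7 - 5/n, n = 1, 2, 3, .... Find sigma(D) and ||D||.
sigma(D) = {7 - 5/n : n ≥ 1} ∪ {7}; ||D|| = 7

A bounded diagonal operator on l^2 with diagonal entries d_n has spectrum equal to the closure of {d_n : n ≥ 1}: every d_n is an eigenvalue (with eigenvector e_n), so {d_n} ⊂ sigma(D); the spectrum is closed, so its closure is too; and for lambda not in the closure, (D - lambda I) has bounded inverse (the diagonal entries 1/(d_n - lambda) are bounded). For our sequence d_n = 7 - 5/n, n = 1, 2, 3, ...:
  - {d_n} = {7 - 5/n : n ≥ 1}; the only limit point is 7
  - closure = {7 - 5/n : n ≥ 1} ∪ {7}
For the norm: a diagonal operator has ||D|| = sup_n |d_n|. Here d_n = 7 - 5/n increases monotonically from d_1 = 2 toward 7, with all terms in [2, 7); so sup_n |d_n| = 7 (the supremum is the limit, not attained). So ||D|| = 7.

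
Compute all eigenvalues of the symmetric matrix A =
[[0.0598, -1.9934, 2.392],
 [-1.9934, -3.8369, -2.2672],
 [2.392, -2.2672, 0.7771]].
sigma(A) ≈ {-5, -2, 4}

A is real symmetric, so its spectrum consists of real eigenvalues. Expanding the characteristic polynomial of the displayed matrix gives
  det(λ I - A) = p(λ) = λ^3 + (3)λ^2 + (-18)λ + (-40).
Solving p(λ) = 0 yields eigenvalues ≈ -5, -2, 4. (A is shown rounded to 4 decimals, so these recover the underlying integer eigenvalues to within that precision.)
Verification: the trace of A = -3 equals the sum of eigenvalues -3, and det(A) ≈ 40.0008 matches the eigenvalue product 40.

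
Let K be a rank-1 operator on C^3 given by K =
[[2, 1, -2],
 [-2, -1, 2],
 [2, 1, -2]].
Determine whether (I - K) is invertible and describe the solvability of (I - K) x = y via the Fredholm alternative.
(I - K) is invertible (det(I - K) = 2 ≠ 0), so for every y in C^3 the equation (I - K) x = y has a unique solution.

K has rank 1, so it is an outer product K = u v^T: every row of K is a multiple of one row vector. Reading off the entries, u = (1, -1, 1) and v = (2, 1, -2) (row i of K equals u_i·v^T). A rank-one matrix u v^T satisfies K u = u (v·u) and kills the (2)-dimensional subspace v^⊥, so its characteristic polynomial is lambda^2 (lambda - v·u) with v·u = tr K = -1. Hence the eigenvalues of I - K are 1 (multiplicity 2) and 1 - (-1) = 2, so det(I - K) = 2. (Direct check: I - K =
[[-1, -1, 2],
 [2, 2, -2],
 [-2, -1, 3]]
has determinant 2.) The finite-dimensional Fredholm alternative says: either (I - K) is invertible, or ker(I - K) ≠ {0} and then range(I - K) = ker((I - K)^*)^⊥, with dim ker(I - K) = dim ker((I - K)^*). Since det(I - K) ≠ 0, 1 is not an eigenvalue of K and ker(I - K) = {0}, so we are in the first case: for every y there is a unique x = (I - K)^(-1) y. Explicitly, by the Sherman–Morrison formula, (I - u v^T)^(-1) = I + u v^T/(1 - v·u), i.e. (I - K)^(-1) = I + K/(2).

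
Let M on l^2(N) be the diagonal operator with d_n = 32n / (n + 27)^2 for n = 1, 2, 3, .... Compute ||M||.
||M|| = 8/27 (attained at n = 27)

For M diagonal, ||M|| = sup_n |d_n|. Treat f(x) = 32x / (x + 27)^2 for real x > 0. By the quotient rule, f'(x) = 32(27 - x)/(x + 27)^3, which is positive for x < 27 and negative for x > 27. So f has a unique maximum at x = 27, and since 27 is a positive integer, the supremum over n ≥ 1 is attained at n = 27: d_27 = 32·27/(27 + 27)^2 = 32·27/2916 = 8/27. Hence ||M|| = 8/27.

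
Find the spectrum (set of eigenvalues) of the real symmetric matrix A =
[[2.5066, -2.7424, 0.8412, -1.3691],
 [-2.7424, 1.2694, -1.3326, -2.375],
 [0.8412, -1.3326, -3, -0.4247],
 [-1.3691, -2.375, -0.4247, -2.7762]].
sigma(A) ≈ {-5, -3, 1, 5}

A is real symmetric, so its spectrum consists of real eigenvalues. Expanding the characteristic polynomial of the displayed matrix gives
  det(λ I - A) = p(λ) = λ^4 + (2)λ^3 + (-28)λ^2 + (-50.0013)λ + (74.9988).
Solving p(λ) = 0 yields eigenvalues ≈ -5, -3, 1, 5. (A is shown rounded to 4 decimals, so these recover the underlying integer eigenvalues to within that precision.)
Verification: the trace of A = -2 equals the sum of eigenvalues -2, and det(A) ≈ 74.9988 matches the eigenvalue product 75.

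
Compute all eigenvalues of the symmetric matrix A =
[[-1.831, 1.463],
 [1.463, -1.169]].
sigma(A) ≈ {-3, 0}

A is real symmetric, so its spectrum consists of real eigenvalues. Expanding the characteristic polynomial of the displayed matrix gives
  det(λ I - A) = p(λ) = λ^2 + (3)λ + (0).
Solving p(λ) = 0 yields eigenvalues ≈ -3, 0. (A is shown rounded to 4 decimals, so these recover the underlying integer eigenvalues to within that precision.)
Verification: the trace of A = -3 equals the sum of eigenvalues -3, and det(A) ≈ 0.0001 matches the eigenvalue product 0.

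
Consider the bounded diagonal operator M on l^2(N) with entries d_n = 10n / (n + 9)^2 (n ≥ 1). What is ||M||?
||M|| = 5/18 (attained at n = 9)

For M diagonal, ||M|| = sup_n |d_n|. Treat f(x) = 10x / (x + 9)^2 for real x > 0. By the quotient rule, f'(x) = 10(9 - x)/(x + 9)^3, which is positive for x < 9 and negative for x > 9. So f has a unique maximum at x = 9, and since 9 is a positive integer, the supremum over n ≥ 1 is attained at n = 9: d_9 = 10·9/(9 + 9)^2 = 10·9/324 = 5/18. Hence ||M|| = 5/18.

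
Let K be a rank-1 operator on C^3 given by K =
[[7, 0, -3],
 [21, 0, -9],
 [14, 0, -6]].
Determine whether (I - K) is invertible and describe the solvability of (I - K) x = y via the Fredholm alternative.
(I - K) is singular (det(I - K) = 0, i.e. 1 ∈ sigma(K)). (I - K) x = y is solvable iff y ⊥ ker((I - K)^*) = span{(7, 0, -3)}, i.e. iff 7y_1 - 3y_3 = 0. When solvable, the solutions are x = y + c·(1, 3, 2), c arbitrary (ker(I - K) = span{(1, 3, 2)}, dimension 1).

K has rank 1, so it is an outer product K = u v^T: every row of K is a multiple of one row vector. Reading off the entries, u = (1, 3, 2) and v = (7, 0, -3) (row i of K equals u_i·v^T). A rank-one matrix u v^T satisfies K u = u (v·u) and kills the (2)-dimensional subspace v^⊥, so its characteristic polynomial is lambda^2 (lambda - v·u) with v·u = tr K = 1. Hence the eigenvalues of I - K are 1 (multiplicity 2) and 1 - (1) = 0, so det(I - K) = 0. (Direct check: I - K =
[[-6, 0, 3],
 [-21, 1, 9],
 [-14, 0, 7]]
has determinant 0.) So 1 is an eigenvalue of K and (I - K) is not invertible. The finite-dimensional Fredholm alternative says: either (I - K) is invertible, or ker(I - K) ≠ {0} and then range(I - K) = ker((I - K)^*)^⊥, with dim ker(I - K) = dim ker((I - K)^*). We are in the second case, so we need both kernels. Kernel of I - K: (I - K) u = u - u (v·u) = u - u = 0, so ker(I - K) = span{u} = span{(1, 3, 2)} (it is exactly 1-dimensional because rank(I - K) = 2). Kernel of the adjoint: K is real, so (I - K)^* = I - K^T = I - v u^T, and (I - v u^T) v = v - v (u·v) = 0; hence ker((I - K)^*) = span{v} = span{(7, 0, -3)}. Therefore (I - K) x = y is solvable iff <y, v> = 0, i.e. iff 7y_1 - 3y_3 = 0. When this holds, K y = u (v·y) = 0, so (I - K) y = y and x = y is a particular solution; the full solution set is the line x = y + c·u = y + c·(1, 3, 2), c ∈ C.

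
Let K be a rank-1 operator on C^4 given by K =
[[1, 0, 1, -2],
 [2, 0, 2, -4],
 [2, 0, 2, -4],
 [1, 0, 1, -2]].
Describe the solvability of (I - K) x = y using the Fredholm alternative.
(I - K) is singular (det(I - K) = 0, i.e. 1 ∈ sigma(K)). (I - K) x = y is solvable iff y ⊥ ker((I - K)^*) = span{(1, 0, 1, -2)}, i.e. iff y_1 + y_3 - 2y_4 = 0. When solvable, the solutions are x = y + c·(1, 2, 2, 1), c arbitrary (ker(I - K) = span{(1, 2, 2, 1)}, dimension 1).

K has rank 1, so it is an outer product K = u v^T: every row of K is a multiple of one row vector. Reading off the entries, u = (1, 2, 2, 1) and v = (1, 0, 1, -2) (row i of K equals u_i·v^T). A rank-one matrix u v^T satisfies K u = u (v·u) and kills the (3)-dimensional subspace v^⊥, so its characteristic polynomial is lambda^3 (lambda - v·u) with v·u = tr K = 1. Hence the eigenvalues of I - K are 1 (multiplicity 3) and 1 - (1) = 0, so det(I - K) = 0. (Direct check: I - K =
[[0, 0, -1, 2],
 [-2, 1, -2, 4],
 [-2, 0, -1, 4],
 [-1, 0, -1, 3]]
has determinant 0.) So 1 is an eigenvalue of K and (I - K) is not invertible. The finite-dimensional Fredholm alternative says: either (I - K) is invertible, or ker(I - K) ≠ {0} and then range(I - K) = ker((I - K)^*)^⊥, with dim ker(I - K) = dim ker((I - K)^*). We are in the second case, so we need both kernels. Kernel of I - K: (I - K) u = u - u (v·u) = u - u = 0, so ker(I - K) = span{u} = span{(1, 2, 2, 1)} (it is exactly 1-dimensional because rank(I - K) = 3). Kernel of the adjoint: K is real, so (I - K)^* = I - K^T = I - v u^T, and (I - v u^T) v = v - v (u·v) = 0; hence ker((I - K)^*) = span{v} = span{(1, 0, 1, -2)}. Therefore (I - K) x = y is solvable iff <y, v> = 0, i.e. iff y_1 + y_3 - 2y_4 = 0. When this holds, K y = u (v·y) = 0, so (I - K) y = y and x = y is a particular solution; the full solution set is the line x = y + c·u = y + c·(1, 2, 2, 1), c ∈ C.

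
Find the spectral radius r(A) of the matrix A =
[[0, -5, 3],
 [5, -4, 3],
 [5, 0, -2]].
r(A) = 5

The eigenvalues of A are the roots of its characteristic polynomial. With M = A (coefficients from the trace, the sum of principal 2x2 minors, and det A):
  p(λ) = det(λ I - M) = λ^3 + 6λ^2 + 18λ + 65.
By the rational root theorem any rational root is an integer divisor of 65. Testing λ = -5: p(-5) = -125 + 150 - 90 + 65 = 0, so λ = -5 is a root. Dividing out (λ + 5) leaves p(λ) = (λ + 5)(λ^2 + λ + 13). For λ^2 + λ + 13 the discriminant is -51. It is negative, so the roots are the complex-conjugate pair λ = -1/2 ± (sqrt(51)/2) i ≈ -0.5 ± 3.5707i. For a conjugate pair the product of the roots equals the constant term, so |λ|^2 = 13 and |λ| = sqrt(13) ≈ 3.6056.
Thus the eigenvalues (to 4 decimals) are -0.5 ± 3.5707i (modulus 3.6056); -5 (modulus 5). The spectral radius is the largest modulus: r(A) = 5. (Cross-check: r(A) ≤ ||A||_2 ≈ 8.6729; equality holds whenever A is normal, though it can also hold for some non-normal A.)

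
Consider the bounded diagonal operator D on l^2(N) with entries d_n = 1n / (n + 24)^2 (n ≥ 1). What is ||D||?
||D|| = 1/96 (attained at n = 24)

For D diagonal, ||D|| = sup_n |d_n|. Treat f(x) = 1x / (x + 24)^2 for real x > 0. By the quotient rule, f'(x) = 1(24 - x)/(x + 24)^3, which is positive for x < 24 and negative for x > 24. So f has a unique maximum at x = 24, and since 24 is a positive integer, the supremum over n ≥ 1 is attained at n = 24: d_24 = 1·24/(24 + 24)^2 = 1·24/2304 = 1/96. Hence ||D|| = 1/96.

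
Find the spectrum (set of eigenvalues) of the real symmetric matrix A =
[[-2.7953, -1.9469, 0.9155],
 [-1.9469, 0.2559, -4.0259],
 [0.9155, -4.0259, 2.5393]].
sigma(A) ≈ {-4, -2, 6}

A is real symmetric, so its spectrum consists of real eigenvalues. Expanding the characteristic polynomial of the displayed matrix gives
  det(λ I - A) = p(λ) = λ^3 + (0)λ^2 + (-28)λ + (-48.0014).
Solving p(λ) = 0 yields eigenvalues ≈ -4, -2, 6. (A is shown rounded to 4 decimals, so these recover the underlying integer eigenvalues to within that precision.)
Verification: the trace of A = 0 equals the sum of eigenvalues 0, and det(A) ≈ 48.0014 matches the eigenvalue product 48.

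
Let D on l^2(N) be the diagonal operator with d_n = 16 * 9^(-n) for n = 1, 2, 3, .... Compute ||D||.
||D|| = 16/9 (attained at n = 1)

For D diagonal, ||D|| = sup_n |d_n|. The sequence d_n = 16 * 9^(-n) is positive and strictly decreasing (ratio 9^(-1) < 1), so the supremum is d_1 = 16/9. Hence ||D|| = 16/9.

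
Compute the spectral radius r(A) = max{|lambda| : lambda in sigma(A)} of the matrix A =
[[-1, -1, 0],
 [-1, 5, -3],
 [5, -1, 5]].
r(A) ≈ 7.2561

The eigenvalues of A are the roots of its characteristic polynomial. With M = A (coefficients from the trace, the sum of principal 2x2 minors, and det A):
  p(λ) = det(λ I - M) = λ^3 - 9λ^2 + 11λ + 12.
No integer candidate from the rational root theorem (±divisors of 12) is a root, so the roots are irrational. The cubic discriminant is Δ = 14197 > 0, so there are three distinct real roots. p(-1) = -9 and p(0) = 12 have opposite signs, so a root lies in (-1, 0); Newton's method refines it to λ ≈ -0.6818. p(2) = 6 and p(3) = -9 have opposite signs, so a root lies in (2, 3); Newton's method refines it to λ ≈ 2.4257. p(7) = -9 and p(8) = 36 have opposite signs, so a root lies in (7, 8); Newton's method refines it to λ ≈ 7.2561. Check (Vieta): the three roots sum to 9, matching tr M = 9.
Thus the eigenvalues (to 4 decimals) are -0.6818 (modulus 0.6818); 2.4257 (modulus 2.4257); 7.2561 (modulus 7.2561). The spectral radius is the largest modulus: r(A) ≈ 7.2561. (Cross-check: r(A) ≤ ||A||_2 ≈ 8.3223; equality holds whenever A is normal, though it can also hold for some non-normal A.)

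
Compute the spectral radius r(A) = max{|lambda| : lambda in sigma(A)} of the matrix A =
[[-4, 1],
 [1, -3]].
r(A) = (7 + sqrt(5))/2 ≈ 4.618

The eigenvalues of A are the roots of its characteristic polynomial. With M = A (coefficients from the trace and determinant):
  p(λ) = det(λ I - M) = λ^2 + 7λ + 11.
For λ^2 + 7λ + 11 the discriminant is 5. It is nonnegative but not a perfect square, so the roots are real and irrational: λ = (-7 ± sqrt(5))/2 ≈ -2.382, -4.618.
Thus the eigenvalues (to 4 decimals) are -2.382 (modulus 2.382); -4.618 (modulus 4.618). The spectral radius is the largest modulus: r(A) = (7 + sqrt(5))/2 ≈ 4.618. (Cross-check: r(A) ≤ ||A||_2 ≈ 4.618; equality holds whenever A is normal, though it can also hold for some non-normal A.)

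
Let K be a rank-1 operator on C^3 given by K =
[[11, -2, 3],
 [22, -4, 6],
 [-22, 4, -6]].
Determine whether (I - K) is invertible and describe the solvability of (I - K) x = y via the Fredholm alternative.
(I - K) is singular (det(I - K) = 0, i.e. 1 ∈ sigma(K)). (I - K) x = y is solvable iff y ⊥ ker((I - K)^*) = span{(11, -2, 3)}, i.e. iff 11y_1 - 2y_2 + 3y_3 = 0. When solvable, the solutions are x = y + c·(1, 2, -2), c arbitrary (ker(I - K) = span{(1, 2, -2)}, dimension 1).

K has rank 1, so it is an outer product K = u v^T: every row of K is a multiple of one row vector. Reading off the entries, u = (1, 2, -2) and v = (11, -2, 3) (row i of K equals u_i·v^T). A rank-one matrix u v^T satisfies K u = u (v·u) and kills the (2)-dimensional subspace v^⊥, so its characteristic polynomial is lambda^2 (lambda - v·u) with v·u = tr K = 1. Hence the eigenvalues of I - K are 1 (multiplicity 2) and 1 - (1) = 0, so det(I - K) = 0. (Direct check: I - K =
[[-10, 2, -3],
 [-22, 5, -6],
 [22, -4, 7]]
has determinant 0.) So 1 is an eigenvalue of K and (I - K) is not invertible. The finite-dimensional Fredholm alternative says: either (I - K) is invertible, or ker(I - K) ≠ {0} and then range(I - K) = ker((I - K)^*)^⊥, with dim ker(I - K) = dim ker((I - K)^*). We are in the second case, so we need both kernels. Kernel of I - K: (I - K) u = u - u (v·u) = u - u = 0, so ker(I - K) = span{u} = span{(1, 2, -2)} (it is exactly 1-dimensional because rank(I - K) = 2). Kernel of the adjoint: K is real, so (I - K)^* = I - K^T = I - v u^T, and (I - v u^T) v = v - v (u·v) = 0; hence ker((I - K)^*) = span{v} = span{(11, -2, 3)}. Therefore (I - K) x = y is solvable iff <y, v> = 0, i.e. iff 11y_1 - 2y_2 + 3y_3 = 0. When this holds, K y = u (v·y) = 0, so (I - K) y = y and x = y is a particular solution; the full solution set is the line x = y + c·u = y + c·(1, 2, -2), c ∈ C.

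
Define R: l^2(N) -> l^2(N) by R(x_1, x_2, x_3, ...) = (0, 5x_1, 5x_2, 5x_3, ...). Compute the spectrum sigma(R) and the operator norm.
sigma(R) = closed disk {z in C : |z| ≤ 5}; ||R|| = 5

Note R = 5·U where U is the unit right shift (U x)_k = x_{k-1} (with x_0 := 0); so ||R|| = 5||U|| and sigma(R) = 5·sigma(U). ||R x||^2 = sum_{k≥1} |5x_k|^2 = 25||x||^2, so ||R|| = 5 and sigma(R) ⊂ {|z| ≤ 5}. For any |lambda| < 5, the equation (R - lambda I) x = 0 forces x_1 = 0, then 5x_k = lambda x_{k+1} ⇒ x = 0, so R has no eigenvalues. But (R - lambda I) is not surjective for |lambda| < 5: solving (R - lambda I) x = e_1 would require x_n proportional to (lambda/5)^(-n), which is not in l^2. So every |lambda| < 5 lies in the residual spectrum. The boundary |lambda| = 5 is in the approximate point spectrum (the spectrum is closed). Hence sigma(R) is the closed disk of radius 5.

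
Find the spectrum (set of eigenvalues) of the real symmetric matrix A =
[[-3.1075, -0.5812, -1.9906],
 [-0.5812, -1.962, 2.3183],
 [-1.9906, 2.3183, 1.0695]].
sigma(A) ≈ {-4, -3, 3}

A is real symmetric, so its spectrum consists of real eigenvalues. Expanding the characteristic polynomial of the displayed matrix gives
  det(λ I - A) = p(λ) = λ^3 + (4)λ^2 + (-9)λ + (-36).
Solving p(λ) = 0 yields eigenvalues ≈ -4, -3, 3. (A is shown rounded to 4 decimals, so these recover the underlying integer eigenvalues to within that precision.)
Verification: the trace of A = -4 equals the sum of eigenvalues -4, and det(A) ≈ 35.9993 matches the eigenvalue product 36.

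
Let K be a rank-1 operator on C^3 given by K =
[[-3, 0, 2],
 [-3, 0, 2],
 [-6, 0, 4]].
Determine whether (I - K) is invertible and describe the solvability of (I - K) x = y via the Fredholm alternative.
(I - K) is singular (det(I - K) = 0, i.e. 1 ∈ sigma(K)). (I - K) x = y is solvable iff y ⊥ ker((I - K)^*) = span{(-3, 0, 2)}, i.e. iff -3y_1 + 2y_3 = 0. When solvable, the solutions are x = y + c·(1, 1, 2), c arbitrary (ker(I - K) = span{(1, 1, 2)}, dimension 1).

K has rank 1, so it is an outer product K = u v^T: every row of K is a multiple of one row vector. Reading off the entries, u = (1, 1, 2) and v = (-3, 0, 2) (row i of K equals u_i·v^T). A rank-one matrix u v^T satisfies K u = u (v·u) and kills the (2)-dimensional subspace v^⊥, so its characteristic polynomial is lambda^2 (lambda - v·u) with v·u = tr K = 1. Hence the eigenvalues of I - K are 1 (multiplicity 2) and 1 - (1) = 0, so det(I - K) = 0. (Direct check: I - K =
[[4, 0, -2],
 [3, 1, -2],
 [6, 0, -3]]
has determinant 0.) So 1 is an eigenvalue of K and (I - K) is not invertible. The finite-dimensional Fredholm alternative says: either (I - K) is invertible, or ker(I - K) ≠ {0} and then range(I - K) = ker((I - K)^*)^⊥, with dim ker(I - K) = dim ker((I - K)^*). We are in the second case, so we need both kernels. Kernel of I - K: (I - K) u = u - u (v·u) = u - u = 0, so ker(I - K) = span{u} = span{(1, 1, 2)} (it is exactly 1-dimensional because rank(I - K) = 2). Kernel of the adjoint: K is real, so (I - K)^* = I - K^T = I - v u^T, and (I - v u^T) v = v - v (u·v) = 0; hence ker((I - K)^*) = span{v} = span{(-3, 0, 2)}. Therefore (I - K) x = y is solvable iff <y, v> = 0, i.e. iff -3y_1 + 2y_3 = 0. When this holds, K y = u (v·y) = 0, so (I - K) y = y and x = y is a particular solution; the full solution set is the line x = y + c·u = y + c·(1, 1, 2), c ∈ C.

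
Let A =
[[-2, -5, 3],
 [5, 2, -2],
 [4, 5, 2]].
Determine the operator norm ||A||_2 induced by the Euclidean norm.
||A||_2 ≈ 9.5757 (= sqrt(largest eigenvalue of A^T A))

||A||_2 = sigma_max(A) = sqrt(lambda_max(A^T A)). Form the symmetric matrix M = A^T A =
[[45, 40, -8],
 [40, 54, -9],
 [-8, -9, 17]].
Its characteristic polynomial (trace, sum of principal 2x2 minors, determinant of M give the coefficients) is
  p(λ) = det(λ I - M) = λ^3 - 116λ^2 + 2368λ - 12769.
No integer candidate from the rational root theorem (±divisors of 12769) is a root, so the roots are irrational. The cubic discriminant is Δ = 1348213669 > 0, so there are three distinct real roots. p(9) = -124 and p(10) = 311 have opposite signs, so a root lies in (9, 10); Newton's method refines it to λ ≈ 9.2475. p(15) = 26 and p(16) = -481 have opposite signs, so a root lies in (15, 16); Newton's method refines it to λ ≈ 15.0589. p(91) = -4306 and p(92) = 1951 have opposite signs, so a root lies in (91, 92); Newton's method refines it to λ ≈ 91.6936. Check (Vieta): the three roots sum to 116, matching tr M = 116.
So the eigenvalues of A^T A are ≈ 9.2475, 15.0589, 91.6936 (all ≥ 0, as they must be for A^T A). The largest is λ_max ≈ 91.6936, hence ||A||_2 = sqrt(λ_max) ≈ 9.5757.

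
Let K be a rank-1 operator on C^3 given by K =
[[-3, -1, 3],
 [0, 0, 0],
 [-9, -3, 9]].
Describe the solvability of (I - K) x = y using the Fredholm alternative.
(I - K) is invertible (det(I - K) = -5 ≠ 0), so for every y in C^3 the equation (I - K) x = y has a unique solution.

K has rank 1, so it is an outer product K = u v^T: every row of K is a multiple of one row vector. Reading off the entries, u = (-1, 0, -3) and v = (3, 1, -3) (row i of K equals u_i·v^T). A rank-one matrix u v^T satisfies K u = u (v·u) and kills the (2)-dimensional subspace v^⊥, so its characteristic polynomial is lambda^2 (lambda - v·u) with v·u = tr K = 6. Hence the eigenvalues of I - K are 1 (multiplicity 2) and 1 - (6) = -5, so det(I - K) = -5. (Direct check: I - K =
[[4, 1, -3],
 [0, 1, 0],
 [9, 3, -8]]
has determinant -5.) The finite-dimensional Fredholm alternative says: either (I - K) is invertible, or ker(I - K) ≠ {0} and then range(I - K) = ker((I - K)^*)^⊥, with dim ker(I - K) = dim ker((I - K)^*). Since det(I - K) ≠ 0, 1 is not an eigenvalue of K and ker(I - K) = {0}, so we are in the first case: for every y there is a unique x = (I - K)^(-1) y. Explicitly, by the Sherman–Morrison formula, (I - u v^T)^(-1) = I + u v^T/(1 - v·u), i.e. (I - K)^(-1) = I + K/(-5).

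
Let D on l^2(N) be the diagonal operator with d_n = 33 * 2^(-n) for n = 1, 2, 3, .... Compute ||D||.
||D|| = 33/2 (attained at n = 1)

For D diagonal, ||D|| = sup_n |d_n|. The sequence d_n = 33 * 2^(-n) is positive and strictly decreasing (ratio 2^(-1) < 1), so the supremum is d_1 = 33/2. Hence ||D|| = 33/2.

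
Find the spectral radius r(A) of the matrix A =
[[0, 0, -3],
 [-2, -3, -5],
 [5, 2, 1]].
r(A) ≈ 4.6154

The eigenvalues of A are the roots of its characteristic polynomial. With M = A (coefficients from the trace, the sum of principal 2x2 minors, and det A):
  p(λ) = det(λ I - M) = λ^3 + 2λ^2 + 22λ + 33.
No integer candidate from the rational root theorem (±divisors of 33) is a root, so the roots are irrational. The cubic discriminant is Δ = -44979 < 0, so there is one real root and a complex-conjugate pair. p(-2) = -11 and p(-1) = 12 have opposite signs, so a root lies in (-2, -1); Newton's method refines it to λ ≈ -1.5492. Dividing out (λ - (-1.5492)) leaves approximately λ^2 + 0.4508λ + 21.3016. For λ^2 + 0.4508λ + 21.3016 the discriminant is -85.0032. It is negative, so the remaining roots are the complex-conjugate pair λ ≈ -0.2254 ± 4.6099i. Their product equals the constant term, so |λ|^2 ≈ 21.3016 and |λ| ≈ 4.6154.
Thus the eigenvalues (to 4 decimals) are -1.5492 (modulus 1.5492); -0.2254 ± 4.6099i (modulus 4.6154). The spectral radius is the largest modulus: r(A) ≈ 4.6154. (Cross-check: r(A) ≤ ||A||_2 ≈ 7.6866; equality holds whenever A is normal, though it can also hold for some non-normal A.)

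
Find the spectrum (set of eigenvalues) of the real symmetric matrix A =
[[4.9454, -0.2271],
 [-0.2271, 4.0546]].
sigma(A) ≈ {4, 5}

A is real symmetric, so its spectrum consists of real eigenvalues. Expanding the characteristic polynomial of the displayed matrix gives
  det(λ I - A) = p(λ) = λ^2 + (-9)λ + (20).
Solving p(λ) = 0 yields eigenvalues ≈ 4, 5. (A is shown rounded to 4 decimals, so these recover the underlying integer eigenvalues to within that precision.)
Verification: the trace of A = 9 equals the sum of eigenvalues 9, and det(A) ≈ 20.0000 matches the eigenvalue product 20.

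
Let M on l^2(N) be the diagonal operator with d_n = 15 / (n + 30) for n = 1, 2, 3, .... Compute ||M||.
||M|| = 15/31 (attained at n = 1)

For M diagonal, ||M|| = sup_n |d_n| = sup_n 15/(n + 30). This is positive and strictly decreasing in n, so the supremum is attained at n = 1: d_1 = 15/(1 + 30) = 15/31. Hence ||M|| = 15/31.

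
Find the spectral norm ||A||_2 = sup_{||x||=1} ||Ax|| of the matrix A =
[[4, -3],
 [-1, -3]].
||A||_2 = sqrt((35 + sqrt(325))/2) ≈ 5.1492 (= sqrt(largest eigenvalue of A^T A))

||A||_2 = sigma_max(A) = sqrt(lambda_max(A^T A)). Form the symmetric matrix M = A^T A =
[[17, -9],
 [-9, 18]].
Its characteristic polynomial (trace, determinant of M give the coefficients) is
  p(λ) = det(λ I - M) = λ^2 - 35λ + 225.
For λ^2 - 35λ + 225 the discriminant is 325. It is nonnegative but not a perfect square, so the roots are real and irrational: λ = (35 ± sqrt(325))/2 ≈ 26.5139, 8.4861.
So the eigenvalues of A^T A are ≈ 8.4861, 26.5139 (all ≥ 0, as they must be for A^T A). The largest is λ_max = (35 + sqrt(325))/2 ≈ 26.5139, hence ||A||_2 = sqrt(λ_max) = sqrt((35 + sqrt(325))/2) ≈ 5.1492.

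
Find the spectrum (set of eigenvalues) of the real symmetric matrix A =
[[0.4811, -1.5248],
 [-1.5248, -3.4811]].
sigma(A) ≈ {-4, 1}

A is real symmetric, so its spectrum consists of real eigenvalues. Expanding the characteristic polynomial of the displayed matrix gives
  det(λ I - A) = p(λ) = λ^2 + (3)λ + (-4).
Solving p(λ) = 0 yields eigenvalues ≈ -4, 1. (A is shown rounded to 4 decimals, so these recover the underlying integer eigenvalues to within that precision.)
Verification: the trace of A = -3 equals the sum of eigenvalues -3, and det(A) ≈ -3.9998 matches the eigenvalue product -4.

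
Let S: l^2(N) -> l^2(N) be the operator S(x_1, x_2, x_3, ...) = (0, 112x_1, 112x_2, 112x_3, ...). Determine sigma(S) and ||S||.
sigma(S) = closed disk {z in C : |z| ≤ 112}; ||S|| = 112

Note S = 112·U where U is the unit right shift (U x)_k = x_{k-1} (with x_0 := 0); so ||S|| = 112||U|| and sigma(S) = 112·sigma(U). ||S x||^2 = sum_{k≥1} |112x_k|^2 = 12544||x||^2, so ||S|| = 112 and sigma(S) ⊂ {|z| ≤ 112}. For any |lambda| < 112, the equation (S - lambda I) x = 0 forces x_1 = 0, then 112x_k = lambda x_{k+1} ⇒ x = 0, so S has no eigenvalues. But (S - lambda I) is not surjective for |lambda| < 112: solving (S - lambda I) x = e_1 would require x_n proportional to (lambda/112)^(-n), which is not in l^2. So every |lambda| < 112 lies in the residual spectrum. The boundary |lambda| = 112 is in the approximate point spectrum (the spectrum is closed). Hence sigma(S) is the closed disk of radius 112.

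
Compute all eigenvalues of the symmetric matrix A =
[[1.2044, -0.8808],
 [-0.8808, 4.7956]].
sigma(A) ≈ {1, 5}

A is real symmetric, so its spectrum consists of real eigenvalues. Expanding the characteristic polynomial of the displayed matrix gives
  det(λ I - A) = p(λ) = λ^2 + (-6)λ + (5).
Solving p(λ) = 0 yields eigenvalues ≈ 1, 5. (A is shown rounded to 4 decimals, so these recover the underlying integer eigenvalues to within that precision.)
Verification: the trace of A = 6 equals the sum of eigenvalues 6, and det(A) ≈ 5.0000 matches the eigenvalue product 5.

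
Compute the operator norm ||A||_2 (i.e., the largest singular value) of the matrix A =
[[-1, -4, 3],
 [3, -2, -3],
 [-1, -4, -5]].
||A||_2 ≈ 7.3734 (= sqrt(largest eigenvalue of A^T A))

||A||_2 = sigma_max(A) = sqrt(lambda_max(A^T A)). Form the symmetric matrix M = A^T A =
[[11, 2, -7],
 [2, 36, 14],
 [-7, 14, 43]].
Its characteristic polynomial (trace, sum of principal 2x2 minors, determinant of M give the coefficients) is
  p(λ) = det(λ I - M) = λ^3 - 90λ^2 + 2168λ - 12544.
No integer candidate from the rational root theorem (±divisors of 12544) is a root, so the roots are irrational. The cubic discriminant is Δ = 541200640 > 0, so there are three distinct real roots. p(8) = -448 and p(9) = 407 have opposite signs, so a root lies in (8, 9); Newton's method refines it to λ ≈ 8.5051. p(27) = 65 and p(28) = -448 have opposite signs, so a root lies in (27, 28); Newton's method refines it to λ ≈ 27.1284. p(54) = -448 and p(55) = 821 have opposite signs, so a root lies in (54, 55); Newton's method refines it to λ ≈ 54.3665. Check (Vieta): the three roots sum to 90, matching tr M = 90.
So the eigenvalues of A^T A are ≈ 8.5051, 27.1284, 54.3665 (all ≥ 0, as they must be for A^T A). The largest is λ_max ≈ 54.3665, hence ||A||_2 = sqrt(λ_max) ≈ 7.3734.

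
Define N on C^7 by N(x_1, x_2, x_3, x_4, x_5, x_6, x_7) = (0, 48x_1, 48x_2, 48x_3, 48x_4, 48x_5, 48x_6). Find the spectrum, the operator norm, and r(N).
sigma(N) = {0}; ||N|| = 48; r(N) = 0. (N is nilpotent with N^7 = 0.)

On C^7, N is a strictly lower-triangular matrix with 48 on the subdiagonal and zeros elsewhere, so its characteristic polynomial is lambda^7 and every eigenvalue is 0: sigma(N) = {0}. For the operator norm, N e_i = 48e_{i+1} for i = 1, ..., 6 and N e_7 = 0, so the singular values of N are 48 (with multiplicity 6) and 0; hence ||N|| = 48. The spectral radius r(N) = max|lambda| = 0. Note ||N|| > r(N) — characteristic of non-normal nilpotent operators. Indeed N^7 = 0.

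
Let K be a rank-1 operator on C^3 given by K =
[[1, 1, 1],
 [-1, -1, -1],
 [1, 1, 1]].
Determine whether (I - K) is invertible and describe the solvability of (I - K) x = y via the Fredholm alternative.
(I - K) is singular (det(I - K) = 0, i.e. 1 ∈ sigma(K)). (I - K) x = y is solvable iff y ⊥ ker((I - K)^*) = span{(1, 1, 1)}, i.e. iff y_1 + y_2 + y_3 = 0. When solvable, the solutions are x = y + c·(1, -1, 1), c arbitrary (ker(I - K) = span{(1, -1, 1)}, dimension 1).

K has rank 1, so it is an outer product K = u v^T: every row of K is a multiple of one row vector. Reading off the entries, u = (1, -1, 1) and v = (1, 1, 1) (row i of K equals u_i·v^T). A rank-one matrix u v^T satisfies K u = u (v·u) and kills the (2)-dimensional subspace v^⊥, so its characteristic polynomial is lambda^2 (lambda - v·u) with v·u = tr K = 1. Hence the eigenvalues of I - K are 1 (multiplicity 2) and 1 - (1) = 0, so det(I - K) = 0. (Direct check: I - K =
[[0, -1, -1],
 [1, 2, 1],
 [-1, -1, 0]]
has determinant 0.) So 1 is an eigenvalue of K and (I - K) is not invertible. The finite-dimensional Fredholm alternative says: either (I - K) is invertible, or ker(I - K) ≠ {0} and then range(I - K) = ker((I - K)^*)^⊥, with dim ker(I - K) = dim ker((I - K)^*). We are in the second case, so we need both kernels. Kernel of I - K: (I - K) u = u - u (v·u) = u - u = 0, so ker(I - K) = span{u} = span{(1, -1, 1)} (it is exactly 1-dimensional because rank(I - K) = 2). Kernel of the adjoint: K is real, so (I - K)^* = I - K^T = I - v u^T, and (I - v u^T) v = v - v (u·v) = 0; hence ker((I - K)^*) = span{v} = span{(1, 1, 1)}. Therefore (I - K) x = y is solvable iff <y, v> = 0, i.e. iff y_1 + y_2 + y_3 = 0. When this holds, K y = u (v·y) = 0, so (I - K) y = y and x = y is a particular solution; the full solution set is the line x = y + c·u = y + c·(1, -1, 1), c ∈ C.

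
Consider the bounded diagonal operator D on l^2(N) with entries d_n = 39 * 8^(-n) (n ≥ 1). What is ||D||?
||D|| = 39/8 (attained at n = 1)

For D diagonal, ||D|| = sup_n |d_n|. The sequence d_n = 39 * 8^(-n) is positive and strictly decreasing (ratio 8^(-1) < 1), so the supremum is d_1 = 39/8. Hence ||D|| = 39/8.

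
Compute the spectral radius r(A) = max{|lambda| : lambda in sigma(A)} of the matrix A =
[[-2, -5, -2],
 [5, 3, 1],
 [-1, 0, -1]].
r(A) ≈ 4.1631

The eigenvalues of A are the roots of its characteristic polynomial. With M = A (coefficients from the trace, the sum of principal 2x2 minors, and det A):
  p(λ) = det(λ I - M) = λ^3 + 16λ + 20.
No integer candidate from the rational root theorem (±divisors of 20) is a root, so the roots are irrational. The cubic discriminant is Δ = -27184 < 0, so there is one real root and a complex-conjugate pair. p(-2) = -20 and p(-1) = 3 have opposite signs, so a root lies in (-2, -1); Newton's method refines it to λ ≈ -1.154. Dividing out (λ - (-1.154)) leaves approximately λ^2 - 1.154λ + 17.3316. For λ^2 - 1.154λ + 17.3316 the discriminant is -67.9949. It is negative, so the remaining roots are the complex-conjugate pair λ ≈ 0.577 ± 4.123i. Their product equals the constant term, so |λ|^2 ≈ 17.3316 and |λ| ≈ 4.1631.
Thus the eigenvalues (to 4 decimals) are -1.154 (modulus 1.154); 0.577 ± 4.123i (modulus 4.1631). The spectral radius is the largest modulus: r(A) ≈ 4.1631. (Cross-check: r(A) ≤ ||A||_2 ≈ 7.8651; equality holds whenever A is normal, though it can also hold for some non-normal A.)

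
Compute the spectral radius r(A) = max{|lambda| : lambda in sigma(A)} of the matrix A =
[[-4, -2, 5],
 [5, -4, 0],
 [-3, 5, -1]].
r(A) ≈ 7.4687

The eigenvalues of A are the roots of its characteristic polynomial. With M = A (coefficients from the trace, the sum of principal 2x2 minors, and det A):
  p(λ) = det(λ I - M) = λ^3 + 9λ^2 + 49λ - 39.
No integer candidate from the rational root theorem (±divisors of 39) is a root, so the roots are irrational. The cubic discriminant is Δ = -513040 < 0, so there is one real root and a complex-conjugate pair. p(0) = -39 and p(1) = 20 have opposite signs, so a root lies in (0, 1); Newton's method refines it to λ ≈ 0.6992. Dividing out (λ - (0.6992)) leaves approximately λ^2 + 9.6992λ + 55.7813. For λ^2 + 9.6992λ + 55.7813 the discriminant is -129.0513. It is negative, so the remaining roots are the complex-conjugate pair λ ≈ -4.8496 ± 5.68i. Their product equals the constant term, so |λ|^2 ≈ 55.7813 and |λ| ≈ 7.4687.
Thus the eigenvalues (to 4 decimals) are 0.6992 (modulus 0.6992); -4.8496 ± 5.68i (modulus 7.4687). The spectral radius is the largest modulus: r(A) ≈ 7.4687. (Cross-check: r(A) ≤ ||A||_2 ≈ 8.6469; equality holds whenever A is normal, though it can also hold for some non-normal A.)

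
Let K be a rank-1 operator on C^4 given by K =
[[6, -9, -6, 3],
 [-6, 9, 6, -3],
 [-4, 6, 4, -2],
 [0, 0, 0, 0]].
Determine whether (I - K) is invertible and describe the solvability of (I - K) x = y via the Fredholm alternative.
(I - K) is invertible (det(I - K) = -18 ≠ 0), so for every y in C^4 the equation (I - K) x = y has a unique solution.

K has rank 1, so it is an outer product K = u v^T: every row of K is a multiple of one row vector. Reading off the entries, u = (-3, 3, 2, 0) and v = (-2, 3, 2, -1) (row i of K equals u_i·v^T). A rank-one matrix u v^T satisfies K u = u (v·u) and kills the (3)-dimensional subspace v^⊥, so its characteristic polynomial is lambda^3 (lambda - v·u) with v·u = tr K = 19. Hence the eigenvalues of I - K are 1 (multiplicity 3) and 1 - (19) = -18, so det(I - K) = -18. (Direct check: I - K =
[[-5, 9, 6, -3],
 [6, -8, -6, 3],
 [4, -6, -3, 2],
 [0, 0, 0, 1]]
has determinant -18.) The finite-dimensional Fredholm alternative says: either (I - K) is invertible, or ker(I - K) ≠ {0} and then range(I - K) = ker((I - K)^*)^⊥, with dim ker(I - K) = dim ker((I - K)^*). Since det(I - K) ≠ 0, 1 is not an eigenvalue of K and ker(I - K) = {0}, so we are in the first case: for every y there is a unique x = (I - K)^(-1) y. Explicitly, by the Sherman–Morrison formula, (I - u v^T)^(-1) = I + u v^T/(1 - v·u), i.e. (I - K)^(-1) = I + K/(-18).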